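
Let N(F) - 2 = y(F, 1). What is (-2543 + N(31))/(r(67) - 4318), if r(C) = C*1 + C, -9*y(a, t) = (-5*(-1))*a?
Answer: 2878/4707 ≈ 0.61143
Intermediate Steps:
y(a, t) = -5*a/9 (y(a, t) = -(-5*(-1))*a/9 = -5*a/9)
N(F) = 2 - 5*F/9
r(C) = 2*C (r(C) = C + C = 2*C)
(-2543 + N(31))/(r(67) - 4318) = (-2543 + (2 - 5/9*31))/(2*67 - 4318) = (-2543 + (2 - 155/9))/(134 - 4318) = (-2543 - 137/9)/(-4184) = -23024/9*(-1/4184) = 2878/4707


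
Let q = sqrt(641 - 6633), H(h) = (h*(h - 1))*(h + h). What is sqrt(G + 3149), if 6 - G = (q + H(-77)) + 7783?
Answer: sqrt(920296 - 2*I*sqrt(1498)) ≈ 959.32 - 0.04*I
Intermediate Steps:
H(h) = 2*h**2*(-1 + h) (H(h) = (h*(-1 + h))*(2*h) = 2*h**2*(-1 + h))
q = 2*I*sqrt(1498) (q = sqrt(-5992) = 2*I*sqrt(1498) ≈ 77.408*I)
G = 917147 - 2*I*sqrt(1498) (G = 6 - ((2*I*sqrt(1498) + 2*(-77)**2*(-1 - 77)) + 7783) = 6 - ((2*I*sqrt(1498) + 2*5929*(-78)) + 7783) = 6 - ((2*I*sqrt(1498) - 924924) + 7783) = 6 - ((-924924 + 2*I*sqrt(1498)) + 7783) = 6 - (-917141 + 2*I*sqrt(1498)) = 6 + (917141 - 2*I*sqrt(1498)) = 917147 - 2*I*sqrt(1498) ≈ 9.1715e+5 - 77.408*I)
sqrt(G + 3149) = sqrt((917147 - 2*I*sqrt(1498)) + 3149) = sqrt(920296 - 2*I*sqrt(1498))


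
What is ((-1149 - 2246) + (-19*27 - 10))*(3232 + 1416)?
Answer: -18210864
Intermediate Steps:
((-1149 - 2246) + (-19*27 - 10))*(3232 + 1416) = (-3395 + (-513 - 10))*4648 = (-3395 - 523)*4648 = -3918*4648 = -18210864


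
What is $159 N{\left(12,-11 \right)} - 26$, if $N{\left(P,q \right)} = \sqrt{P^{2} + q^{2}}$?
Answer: $-26 + 159 \sqrt{265} \approx 2562.3$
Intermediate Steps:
$159 N{\left(12,-11 \right)} - 26 = 159 \sqrt{12^{2} + \left(-11\right)^{2}} - 26 = 159 \sqrt{144 + 121} + \left(-71 + 45\right) = 159 \sqrt{265} - 26 = -26 + 159 \sqrt{265}$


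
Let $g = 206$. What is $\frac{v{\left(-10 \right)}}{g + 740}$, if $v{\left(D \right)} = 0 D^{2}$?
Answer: $0$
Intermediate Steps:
$v{\left(D \right)} = 0$
$\frac{v{\left(-10 \right)}}{g + 740} = \frac{0}{206 + 740} = \frac{0}{946} = 0 \cdot \frac{1}{946} = 0$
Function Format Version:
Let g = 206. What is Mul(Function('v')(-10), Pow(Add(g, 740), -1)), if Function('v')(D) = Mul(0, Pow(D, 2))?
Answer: 0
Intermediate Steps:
Function('v')(D) = 0
Mul(Function('v')(-10), Pow(Add(g, 740), -1)) = Mul(0, Pow(Add(206, 740), -1)) = Mul(0, Pow(946, -1)) = Mul(0, Rational(1, 946)) = 0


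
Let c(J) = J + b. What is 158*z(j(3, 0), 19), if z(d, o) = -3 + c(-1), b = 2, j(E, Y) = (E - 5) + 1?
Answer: -316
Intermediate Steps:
j(E, Y) = -4 + E (j(E, Y) = (-5 + E) + 1 = -4 + E)
c(J) = 2 + J (c(J) = J + 2 = 2 + J)
z(d, o) = -2 (z(d, o) = -3 + (2 - 1) = -3 + 1 = -2)
158*z(j(3, 0), 19) = 158*(-2) = -316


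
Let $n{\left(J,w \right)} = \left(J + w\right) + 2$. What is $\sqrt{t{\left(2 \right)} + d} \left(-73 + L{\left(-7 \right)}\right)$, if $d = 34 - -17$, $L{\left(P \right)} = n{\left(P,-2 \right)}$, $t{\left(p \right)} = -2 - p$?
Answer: $- 80 \sqrt{47} \approx -548.45$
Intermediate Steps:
$n{\left(J,w \right)} = 2 + J + w$
$L{\left(P \right)} = P$ ($L{\left(P \right)} = 2 + P - 2 = P$)
$d = 51$ ($d = 34 + 17 = 51$)
$\sqrt{t{\left(2 \right)} + d} \left(-73 + L{\left(-7 \right)}\right) = \sqrt{\left(-2 - 2\right) + 51} \left(-73 - 7\right) = \sqrt{\left(-2 - 2\right) + 51} \left(-80\right) = \sqrt{-4 + 51} \left(-80\right) = \sqrt{47} \left(-80\right) = - 80 \sqrt{47}$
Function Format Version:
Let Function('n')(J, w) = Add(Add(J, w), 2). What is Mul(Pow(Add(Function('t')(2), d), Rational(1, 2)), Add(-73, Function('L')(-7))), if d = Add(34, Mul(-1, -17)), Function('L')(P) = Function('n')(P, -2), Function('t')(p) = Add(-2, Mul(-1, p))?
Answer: Mul(-80, Pow(47, Rational(1, 2))) ≈ -548.45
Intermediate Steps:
Function('n')(J, w) = Add(2, J, w)
Function('L')(P) = P (Function('L')(P) = Add(2, P, -2) = P)
d = 51 (d = Add(34, 17) = 51)
Mul(Pow(Add(Function('t')(2), d), Rational(1, 2)), Add(-73, Function('L')(-7))) = Mul(Pow(Add(Add(-2, Mul(-1, 2)), 51), Rational(1, 2)), Add(-73, -7)) = Mul(Pow(Add(Add(-2, -2), 51), Rational(1, 2)), -80) = Mul(Pow(Add(-4, 51), Rational(1, 2)), -80) = Mul(Pow(47, Rational(1, 2)), -80) = Mul(-80, Pow(47, Rational(1, 2)))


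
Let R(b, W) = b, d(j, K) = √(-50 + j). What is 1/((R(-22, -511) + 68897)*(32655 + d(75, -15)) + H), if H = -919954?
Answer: 1/2248537546 ≈ 4.4473e-10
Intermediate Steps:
1/((R(-22, -511) + 68897)*(32655 + d(75, -15)) + H) = 1/((-22 + 68897)*(32655 + √(-50 + 75)) - 919954) = 1/(68875*(32655 + √25) - 919954) = 1/(68875*(32655 + 5) - 919954) = 1/(68875*32660 - 919954) = 1/(2249457500 - 919954) = 1/2248537546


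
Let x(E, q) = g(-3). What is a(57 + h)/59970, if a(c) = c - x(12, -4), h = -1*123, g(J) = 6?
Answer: -12/9995 ≈ -0.0012006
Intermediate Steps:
h = -123
x(E, q) = 6
a(c) = -6 + c (a(c) = c - 1*6 = c - 6 = -6 + c)
a(57 + h)/59970 = (-6 + (57 - 123))/59970 = (-6 - 66)*(1/59970) = -72*1/59970 = -12/9995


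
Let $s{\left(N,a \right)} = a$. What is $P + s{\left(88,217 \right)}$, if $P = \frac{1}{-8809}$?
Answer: $\frac{1911552}{8809} \approx 217.0$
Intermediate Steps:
$P = - \frac{1}{8809} \approx -0.00011352$
$P + s{\left(88,217 \right)} = - \frac{1}{8809} + 217 = \frac{1911552}{8809}$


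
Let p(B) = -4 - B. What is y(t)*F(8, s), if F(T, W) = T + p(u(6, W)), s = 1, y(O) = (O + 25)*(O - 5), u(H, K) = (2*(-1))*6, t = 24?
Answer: 14896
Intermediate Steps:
u(H, K) = -12 (u(H, K) = -2*6 = -12)
y(O) = (-5 + O)*(25 + O) (y(O) = (25 + O)*(-5 + O) = (-5 + O)*(25 + O))
F(T, W) = 8 + T (F(T, W) = T + (-4 - 1*(-12)) = T + (-4 + 12) = T + 8 = 8 + T)
y(t)*F(8, s) = (-125 + 24² + 20*24)*(8 + 8) = (-125 + 576 + 480)*16 = 931*16 = 14896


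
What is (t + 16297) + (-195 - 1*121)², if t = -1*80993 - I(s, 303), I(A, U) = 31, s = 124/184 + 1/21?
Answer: 35129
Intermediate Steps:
s = 697/966 (s = 124*(1/184) + 1*(1/21) = 31/46 + 1/21 = 697/966 ≈ 0.72153)
t = -81024 (t = -1*80993 - 1*31 = -80993 - 31 = -81024)
(t + 16297) + (-195 - 1*121)² = (-81024 + 16297) + (-195 - 1*121)² = -64727 + (-195 - 121)² = -64727 + (-316)² = -64727 + 99856 = 35129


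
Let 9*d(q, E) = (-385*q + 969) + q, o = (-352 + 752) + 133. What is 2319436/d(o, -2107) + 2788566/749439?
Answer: -1675160323082/16962552513 ≈ -98.756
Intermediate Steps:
o = 533 (o = 400 + 133 = 533)
d(q, E) = 323/3 - 128*q/3 (d(q, E) = ((-385*q + 969) + q)/9 = ((969 - 385*q) + q)/9 = (969 - 384*q)/9 = 323/3 - 128*q/3)
2319436/d(o, -2107) + 2788566/749439 = 2319436/(323/3 - 128/3*533) + 2788566/749439 = 2319436/(323/3 - 68224/3) + 2788566*(1/749439) = 2319436/(-67901/3) + 929522/249813 = 2319436*(-3/67901) + 929522/249813 = -6958308/67901 + 929522/249813 = -1675160323082/16962552513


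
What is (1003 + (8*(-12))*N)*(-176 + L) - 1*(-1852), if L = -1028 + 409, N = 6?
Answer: -337613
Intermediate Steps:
L = -619
(1003 + (8*(-12))*N)*(-176 + L) - 1*(-1852) = (1003 + (8*(-12))*6)*(-176 - 619) - 1*(-1852) = (1003 - 96*6)*(-795) + 1852 = (1003 - 576)*(-795) + 1852 = 427*(-795) + 1852 = -339465 + 1852 = -337613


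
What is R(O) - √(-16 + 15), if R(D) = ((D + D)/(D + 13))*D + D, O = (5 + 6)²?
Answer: 22748/67 - I ≈ 339.52 - 1.0*I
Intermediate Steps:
O = 121 (O = 11² = 121)
R(D) = D + 2*D²/(13 + D) (R(D) = ((2*D)/(13 + D))*D + D = (2*D/(13 + D))*D + D = 2*D²/(13 + D) + D = D + 2*D²/(13 + D))
R(O) - √(-16 + 15) = 121*(13 + 3*121)/(13 + 121) - √(-16 + 15) = 121*(13 + 363)/134 - √(-1) = 121*(1/134)*376 - I = 22748/67 - I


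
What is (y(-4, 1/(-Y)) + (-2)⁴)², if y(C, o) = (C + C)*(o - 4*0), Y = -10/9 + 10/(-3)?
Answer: 5041/25 ≈ 201.64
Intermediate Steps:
Y = -40/9 (Y = -10*⅑ + 10*(-⅓) = -10/9 - 10/3 = -40/9 ≈ -4.4444)
y(C, o) = 2*C*o (y(C, o) = (2*C)*(o + 0) = (2*C)*o = 2*C*o)
(y(-4, 1/(-Y)) + (-2)⁴)² = (2*(-4)/(-1*(-40/9)) + (-2)⁴)² = (2*(-4)/(40/9) + 16)² = (2*(-4)*(9/40) + 16)² = (-9/5 + 16)² = (71/5)² = 5041/25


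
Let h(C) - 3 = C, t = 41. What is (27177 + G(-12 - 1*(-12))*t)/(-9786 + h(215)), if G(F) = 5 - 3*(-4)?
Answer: -13937/4784 ≈ -2.9133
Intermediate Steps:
h(C) = 3 + C
G(F) = 17 (G(F) = 5 + 12 = 17)
(27177 + G(-12 - 1*(-12))*t)/(-9786 + h(215)) = (27177 + 17*41)/(-9786 + (3 + 215)) = (27177 + 697)/(-9786 + 218) = 27874/(-9568) = 27874*(-1/9568) = -13937/4784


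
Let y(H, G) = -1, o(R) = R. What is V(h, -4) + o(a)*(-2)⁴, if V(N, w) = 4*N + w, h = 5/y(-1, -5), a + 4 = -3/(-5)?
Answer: -392/5 ≈ -78.400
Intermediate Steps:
a = -17/5 (a = -4 - 3/(-5) = -4 - 3*(-⅕) = -4 + ⅗ = -17/5 ≈ -3.4000)
h = -5 (h = 5/(-1) = 5*(-1) = -5)
V(N, w) = w + 4*N
V(h, -4) + o(a)*(-2)⁴ = (-4 + 4*(-5)) - 17/5*(-2)⁴ = (-4 - 20) - 17/5*16 = -24 - 272/5 = -392/5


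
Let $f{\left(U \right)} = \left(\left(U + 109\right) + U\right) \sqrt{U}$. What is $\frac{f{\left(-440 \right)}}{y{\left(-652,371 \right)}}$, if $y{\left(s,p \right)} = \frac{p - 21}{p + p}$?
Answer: $- \frac{81726 i \sqrt{110}}{25} \approx - 34286.0 i$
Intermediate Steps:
$f{\left(U \right)} = \sqrt{U} \left(109 + 2 U\right)$ ($f{\left(U \right)} = \left(\left(109 + U\right) + U\right) \sqrt{U} = \left(109 + 2 U\right) \sqrt{U} = \sqrt{U} \left(109 + 2 U\right)$)
$y{\left(s,p \right)} = \frac{-21 + p}{2 p}$
$\frac{f{\left(-440 \right)}}{y{\left(-652,371 \right)}} = \frac{\sqrt{-440} \left(109 + 2 \left(-440\right)\right)}{\frac{1}{2} \cdot \frac{1}{371} \left(-21 + 371\right)} = \frac{2 i \sqrt{110} \left(109 - 880\right)}{\frac{1}{2} \cdot \frac{1}{371} \cdot 350} = \frac{2 i \sqrt{110} \left(-771\right)}{\frac{25}{53}} = - 1542 i \sqrt{110} \cdot \frac{53}{25} = - \frac{81726 i \sqrt{110}}{25}$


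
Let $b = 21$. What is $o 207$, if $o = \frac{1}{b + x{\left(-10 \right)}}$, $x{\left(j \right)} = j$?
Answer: $\frac{207}{11} \approx 18.818$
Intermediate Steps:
$o = \frac{1}{11}$ ($o = \frac{1}{21 - 10} = \frac{1}{11} \approx 0.090909$)
$o 207 = \frac{1}{11} \cdot 207 = \frac{207}{11}$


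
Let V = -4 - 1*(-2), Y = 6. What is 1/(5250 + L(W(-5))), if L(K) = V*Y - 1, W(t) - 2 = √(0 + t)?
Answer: 1/5237 ≈ 0.00019095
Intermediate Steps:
V = -2 (V = -4 + 2 = -2)
W(t) = 2 + √t (W(t) = 2 + √(0 + t) = 2 + √t)
L(K) = -13 (L(K) = -2*6 - 1 = -12 - 1 = -13)
1/(5250 + L(W(-5))) = 1/(5250 - 13) = 1/5237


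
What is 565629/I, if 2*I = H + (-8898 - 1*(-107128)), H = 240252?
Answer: 565629/169241 ≈ 3.3422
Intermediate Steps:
I = 169241 (I = (240252 + (-8898 - 1*(-107128)))/2 = (240252 + (-8898 + 107128))/2 = (240252 + 98230)/2 = (½)*338482 = 169241)
565629/I = 565629/169241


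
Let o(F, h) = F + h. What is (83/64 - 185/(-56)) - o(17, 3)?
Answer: -6899/448 ≈ -15.400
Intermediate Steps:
(83/64 - 185/(-56)) - o(17, 3) = (83/64 - 185/(-56)) - (17 + 3) = (83*(1/64) - 185*(-1/56)) - 1*20 = (83/64 + 185/56) - 20 = 2061/448 - 20 = -6899/448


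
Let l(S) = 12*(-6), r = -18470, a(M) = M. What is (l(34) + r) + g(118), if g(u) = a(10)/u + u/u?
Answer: -1093914/59 ≈ -18541.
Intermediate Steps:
l(S) = -72
g(u) = 1 + 10/u (g(u) = 10/u + u/u = 10/u + 1 = 1 + 10/u)
(l(34) + r) + g(118) = (-72 - 18470) + (10 + 118)/118 = -18542 + (1/118)*128 = -18542 + 64/59 = -1093914/59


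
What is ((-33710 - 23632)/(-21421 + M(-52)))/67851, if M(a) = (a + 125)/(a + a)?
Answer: 1987856/50387441769 ≈ 3.9451e-5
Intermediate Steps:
M(a) = (125 + a)/(2*a) (M(a) = (125 + a)/((2*a)) = (125 + a)*(1/(2*a)) = (125 + a)/(2*a))
((-33710 - 23632)/(-21421 + M(-52)))/67851 = ((-33710 - 23632)/(-21421 + (½)*(125 - 52)/(-52)))/67851 = -57342/(-21421 + (½)*(-1/52)*73)*(1/67851) = -57342/(-21421 - 73/104)*(1/67851) = -57342/(-2227857/104)*(1/67851) = -57342*(-104/2227857)*(1/67851) = (1987856/742619)*(1/67851) = 1987856/50387441769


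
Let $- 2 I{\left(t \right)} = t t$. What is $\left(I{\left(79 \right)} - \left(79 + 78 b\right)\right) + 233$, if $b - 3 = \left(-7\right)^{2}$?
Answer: $- \frac{14045}{2} \approx -7022.5$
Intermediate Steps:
$b = 52$ ($b = 3 + \left(-7\right)^{2} = 3 + 49 = 52$)
$I{\left(t \right)} = - \frac{t^{2}}{2}$ ($I{\left(t \right)} = - \frac{t t}{2} = - \frac{t^{2}}{2}$)
$\left(I{\left(79 \right)} - \left(79 + 78 b\right)\right) + 233 = \left(- \frac{79^{2}}{2} - 4135\right) + 233 = \left(\left(- \frac{1}{2}\right) 6241 - 4135\right) + 233 = \left(- \frac{6241}{2} - 4135\right) + 233 = - \frac{14511}{2} + 233 = - \frac{14045}{2}$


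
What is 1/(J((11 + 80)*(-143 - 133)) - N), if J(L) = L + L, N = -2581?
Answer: -1/47651 ≈ -2.0986e-5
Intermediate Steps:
J(L) = 2*L
1/(J((11 + 80)*(-143 - 133)) - N) = 1/(2*((11 + 80)*(-143 - 133)) - 1*(-2581)) = 1/(2*(91*(-276)) + 2581) = 1/(2*(-25116) + 2581) = 1/(-50232 + 2581) = 1/(-47651) = -1/47651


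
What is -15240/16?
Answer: -1905/2 ≈ -952.50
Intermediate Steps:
-15240/16 = -3810*1/4 = -1905/2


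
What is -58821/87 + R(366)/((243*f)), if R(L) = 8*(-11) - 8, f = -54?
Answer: -42880045/63423 ≈ -676.10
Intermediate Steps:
R(L) = -96 (R(L) = -88 - 8 = -96)
-58821/87 + R(366)/((243*f)) = -58821/87 - 96/(243*(-54)) = -58821*1/87 - 96/(-13122) = -19607/29 - 96*(-1/13122) = -19607/29 + 16/2187 = -42880045/63423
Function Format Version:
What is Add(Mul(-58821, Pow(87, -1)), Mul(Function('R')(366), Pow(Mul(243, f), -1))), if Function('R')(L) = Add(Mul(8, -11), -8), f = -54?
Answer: Rational(-42880045, 63423) ≈ -676.10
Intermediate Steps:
Function('R')(L) = -96 (Function('R')(L) = Add(-88, -8) = -96)
Add(Mul(-58821, Pow(87, -1)), Mul(Function('R')(366), Pow(Mul(243, f), -1))) = Add(Mul(-58821, Pow(87, -1)), Mul(-96, Pow(Mul(243, -54), -1))) = Add(Mul(-58821, Rational(1, 87)), Mul(-96, Pow(-13122, -1))) = Add(Rational(-19607, 29), Mul(-96, Rational(-1, 13122))) = Add(Rational(-19607, 29), Rational(16, 2187)) = Rational(-42880045, 63423)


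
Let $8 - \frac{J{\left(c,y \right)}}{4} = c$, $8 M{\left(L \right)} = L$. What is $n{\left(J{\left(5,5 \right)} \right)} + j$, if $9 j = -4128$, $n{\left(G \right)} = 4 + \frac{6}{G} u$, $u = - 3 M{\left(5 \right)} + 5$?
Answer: $- \frac{21749}{48} \approx -453.1$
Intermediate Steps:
$M{\left(L \right)} = \frac{L}{8}$
$J{\left(c,y \right)} = 32 - 4 c$
$u = \frac{25}{8}$ ($u = - 3 \cdot \frac{1}{8} \cdot 5 + 5 = \left(-3\right) \frac{5}{8} + 5 = - \frac{15}{8} + 5 = \frac{25}{8} \approx 3.125$)
$n{\left(G \right)} = 4 + \frac{75}{4 G}$ ($n{\left(G \right)} = 4 + \frac{6}{G} \frac{25}{8} = 4 + \frac{75}{4 G}$)
$j = - \frac{1376}{3}$ ($j = \frac{1}{9} \left(-4128\right) = - \frac{1376}{3} \approx -458.67$)
$n{\left(J{\left(5,5 \right)} \right)} + j = \left(4 + \frac{75}{4 \left(32 - 20\right)}\right) - \frac{1376}{3} = \left(4 + \frac{75}{4 \cdot 12}\right) - \frac{1376}{3} = \left(4 + \frac{75}{4} \cdot \frac{1}{12}\right) - \frac{1376}{3} = \left(4 + \frac{25}{16}\right) - \frac{1376}{3} = \frac{89}{16} - \frac{1376}{3} = - \frac{21749}{48}$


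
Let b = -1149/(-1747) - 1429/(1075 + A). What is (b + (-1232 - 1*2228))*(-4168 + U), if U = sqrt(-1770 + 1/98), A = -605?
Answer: 5924661603972/410545 - 2842927833*I*sqrt(346918)/11495260 ≈ 1.4431e+7 - 1.4567e+5*I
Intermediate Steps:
b = -1956433/821090 (b = -1149/(-1747) - 1429/(1075 - 605) = -1149*(-1/1747) - 1429/470 = 1149/1747 - 1429*1/470 = 1149/1747 - 1429/470 = -1956433/821090 ≈ -2.3827)
U = I*sqrt(346918)/14 (U = sqrt(-1770 + 1/98) = sqrt(-173459/98) = I*sqrt(346918)/14 ≈ 42.071*I)
(b + (-1232 - 1*2228))*(-4168 + U) = (-1956433/821090 + (-1232 - 1*2228))*(-4168 + I*sqrt(346918)/14) = (-1956433/821090 + (-1232 - 2228))*(-4168 + I*sqrt(346918)/14) = (-1956433/821090 - 3460)*(-4168 + I*sqrt(346918)/14) = -2842927833*(-4168 + I*sqrt(346918)/14)/821090 = 5924661603972/410545 - 2842927833*I*sqrt(346918)/11495260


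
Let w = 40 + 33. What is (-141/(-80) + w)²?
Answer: 35772361/6400 ≈ 5589.4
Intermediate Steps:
w = 73
(-141/(-80) + w)² = (-141/(-80) + 73)² = (-141*(-1/80) + 73)² = (141/80 + 73)² = (5981/80)² = 35772361/6400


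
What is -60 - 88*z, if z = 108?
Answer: -9564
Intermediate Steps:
-60 - 88*z = -60 - 88*108 = -60 - 9504 = -9564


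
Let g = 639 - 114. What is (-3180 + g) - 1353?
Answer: -4008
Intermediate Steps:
g = 525
(-3180 + g) - 1353 = (-3180 + 525) - 1353 = -2655 - 1353 = -4008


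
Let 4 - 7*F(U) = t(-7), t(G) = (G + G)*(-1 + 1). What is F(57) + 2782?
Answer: 19478/7 ≈ 2782.6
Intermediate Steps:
t(G) = 0 (t(G) = (2*G)*0 = 0)
F(U) = 4/7 (F(U) = 4/7 - ⅐*0 = 4/7 + 0 = 4/7)
F(57) + 2782 = 4/7 + 2782 = 19478/7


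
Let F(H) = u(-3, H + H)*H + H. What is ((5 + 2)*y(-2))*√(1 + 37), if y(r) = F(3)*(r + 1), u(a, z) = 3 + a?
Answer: -21*√38 ≈ -129.45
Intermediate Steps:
F(H) = H (F(H) = (3 - 3)*H + H = 0*H + H = 0 + H = H)
y(r) = 3 + 3*r (y(r) = 3*(r + 1) = 3*(1 + r) = 3 + 3*r)
((5 + 2)*y(-2))*√(1 + 37) = ((5 + 2)*(3 + 3*(-2)))*√(1 + 37) = (7*(3 - 6))*√38 = (7*(-3))*√38 = -21*√38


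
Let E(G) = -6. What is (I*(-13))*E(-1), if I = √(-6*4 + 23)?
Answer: 78*I ≈ 78.0*I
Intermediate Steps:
I
(I*(-13))*E(-1) = (I*(-13))*(-6) = -13*I*(-6) = 78*I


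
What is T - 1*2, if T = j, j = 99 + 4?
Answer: 101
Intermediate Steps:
j = 103
T = 103
T - 1*2 = 103 - 1*2 = 103 - 2 = 101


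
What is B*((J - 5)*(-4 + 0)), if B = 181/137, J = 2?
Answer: 2172/137 ≈ 15.854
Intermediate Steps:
B = 181/137 (B = 181*(1/137) = 181/137 ≈ 1.3212)
B*((J - 5)*(-4 + 0)) = 181*((2 - 5)*(-4 + 0))/137 = 181*(-3*(-4))/137 = (181/137)*12 = 2172/137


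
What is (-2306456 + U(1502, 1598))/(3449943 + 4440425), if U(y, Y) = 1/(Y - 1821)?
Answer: -514339689/1759552064 ≈ -0.29231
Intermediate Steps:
U(y, Y) = 1/(-1821 + Y)
(-2306456 + U(1502, 1598))/(3449943 + 4440425) = (-2306456 + 1/(-1821 + 1598))/(3449943 + 4440425) = (-2306456 + 1/(-223))/7890368 = (-2306456 - 1/223)*(1/7890368) = -514339689/223*1/7890368 = -514339689/1759552064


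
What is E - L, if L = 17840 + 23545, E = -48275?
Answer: -89660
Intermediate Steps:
L = 41385
E - L = -48275 - 1*41385 = -48275 - 41385 = -89660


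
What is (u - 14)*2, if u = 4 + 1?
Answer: -18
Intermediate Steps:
u = 5
(u - 14)*2 = (5 - 14)*2 = -9*2 = -18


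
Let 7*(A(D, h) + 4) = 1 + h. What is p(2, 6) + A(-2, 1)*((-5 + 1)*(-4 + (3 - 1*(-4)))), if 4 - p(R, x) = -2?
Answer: 354/7 ≈ 50.571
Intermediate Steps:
p(R, x) = 6 (p(R, x) = 4 - 1*(-2) = 4 + 2 = 6)
A(D, h) = -27/7 + h/7 (A(D, h) = -4 + (1 + h)/7 = -4 + (⅐ + h/7) = -27/7 + h/7)
p(2, 6) + A(-2, 1)*((-5 + 1)*(-4 + (3 - 1*(-4)))) = 6 + (-27/7 + (⅐)*1)*((-5 + 1)*(-4 + (3 - 1*(-4)))) = 6 + (-27/7 + ⅐)*(-4*(-4 + (3 + 4))) = 6 - (-104)*(-4 + 7)/7 = 6 - (-104)*3/7 = 6 - 26/7*(-12) = 6 + 312/7 = 354/7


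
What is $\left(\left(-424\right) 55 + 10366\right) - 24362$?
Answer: $-37316$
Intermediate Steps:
$\left(\left(-424\right) 55 + 10366\right) - 24362 = \left(-23320 + 10366\right) - 24362 = -12954 - 24362 = -37316$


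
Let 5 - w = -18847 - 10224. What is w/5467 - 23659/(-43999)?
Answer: 1408658677/240542533 ≈ 5.8562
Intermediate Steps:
w = 29076 (w = 5 - (-18847 - 10224) = 5 - 1*(-29071) = 5 + 29071 = 29076)
w/5467 - 23659/(-43999) = 29076/5467 - 23659/(-43999) = 29076*(1/5467) - 23659*(-1/43999) = 29076/5467 + 23659/43999 = 1408658677/240542533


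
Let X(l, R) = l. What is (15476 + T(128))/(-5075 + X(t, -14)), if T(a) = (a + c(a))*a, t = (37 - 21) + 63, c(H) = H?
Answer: -12061/1249 ≈ -9.6565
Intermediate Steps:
t = 79 (t = 16 + 63 = 79)
T(a) = 2*a**2 (T(a) = (a + a)*a = (2*a)*a = 2*a**2)
(15476 + T(128))/(-5075 + X(t, -14)) = (15476 + 2*128**2)/(-5075 + 79) = (15476 + 2*16384)/(-4996) = (15476 + 32768)*(-1/4996) = 48244*(-1/4996) = -12061/1249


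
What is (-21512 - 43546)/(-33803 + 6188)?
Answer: 3098/1315 ≈ 2.3559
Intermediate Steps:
(-21512 - 43546)/(-33803 + 6188) = -65058/(-27615) = -65058*(-1/27615) = 3098/1315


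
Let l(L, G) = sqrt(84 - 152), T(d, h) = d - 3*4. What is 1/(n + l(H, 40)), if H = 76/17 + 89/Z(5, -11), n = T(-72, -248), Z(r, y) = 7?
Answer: -21/1781 - I*sqrt(17)/3562 ≈ -0.011791 - 0.0011575*I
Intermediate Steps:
T(d, h) = -12 + d (T(d, h) = d - 12 = -12 + d)
n = -84 (n = -12 - 72 = -84)
H = 2045/119 (H = 76/17 + 89/7 = 2045/119 ≈ 17.185)
l(L, G) = 2*I*sqrt(17) (l(L, G) = sqrt(-68) = 2*I*sqrt(17))
1/(n + l(H, 40)) = 1/(-84 + 2*I*sqrt(17))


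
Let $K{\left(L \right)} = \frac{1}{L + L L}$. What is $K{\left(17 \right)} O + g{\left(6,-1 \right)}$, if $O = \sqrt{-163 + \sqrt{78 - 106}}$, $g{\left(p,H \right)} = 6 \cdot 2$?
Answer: $12 + \frac{\sqrt{-163 + 2 i \sqrt{7}}}{306} \approx 12.001 + 0.041728 i$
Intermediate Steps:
$g{\left(p,H \right)} = 12$
$O = \sqrt{-163 + 2 i \sqrt{7}}$ ($O = \sqrt{-163 + \sqrt{-28}} = \sqrt{-163 + 2 i \sqrt{7}} \approx 0.2072 + 12.769 i$)
$K{\left(L \right)} = \frac{1}{L + L^{2}}$
$K{\left(17 \right)} O + g{\left(6,-1 \right)} = \frac{1}{17 \left(1 + 17\right)} \sqrt{-163 + 2 i \sqrt{7}} + 12 = \frac{1}{17 \cdot 18} \sqrt{-163 + 2 i \sqrt{7}} + 12 = \frac{1}{17} \cdot \frac{1}{18} \sqrt{-163 + 2 i \sqrt{7}} + 12 = \frac{\sqrt{-163 + 2 i \sqrt{7}}}{306} + 12 = 12 + \frac{\sqrt{-163 + 2 i \sqrt{7}}}{306}$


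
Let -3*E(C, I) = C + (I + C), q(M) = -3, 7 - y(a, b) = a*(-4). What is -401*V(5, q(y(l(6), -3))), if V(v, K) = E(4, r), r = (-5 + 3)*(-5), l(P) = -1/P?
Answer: 2406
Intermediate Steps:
r = 10 (r = -2*(-5) = 10)
y(a, b) = 7 + 4*a (y(a, b) = 7 - a*(-4) = 7 - (-4)*a = 7 + 4*a)
E(C, I) = -2*C/3 - I/3 (E(C, I) = -(C + (I + C))/3 = -(C + (C + I))/3 = -(I + 2*C)/3 = -2*C/3 - I/3)
V(v, K) = -6 (V(v, K) = -⅔*4 - ⅓*10 = -8/3 - 10/3 = -6)
-401*V(5, q(y(l(6), -3))) = -401*(-6) = 2406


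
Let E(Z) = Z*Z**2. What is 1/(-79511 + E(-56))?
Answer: -1/255127 ≈ -3.9196e-6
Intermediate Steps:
E(Z) = Z**3
1/(-79511 + E(-56)) = 1/(-79511 + (-56)**3) = 1/(-79511 - 175616) = 1/(-255127) = -1/255127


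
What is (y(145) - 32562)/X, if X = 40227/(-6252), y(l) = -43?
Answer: 67948820/13409 ≈ 5067.4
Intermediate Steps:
X = -13409/2084 (X = 40227*(-1/6252) = -13409/2084 ≈ -6.4343)
(y(145) - 32562)/X = (-43 - 32562)/(-13409/2084) = -32605*(-2084/13409) = 67948820/13409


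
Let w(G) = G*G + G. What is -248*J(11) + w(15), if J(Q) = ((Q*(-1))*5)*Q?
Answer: 150280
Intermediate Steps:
J(Q) = -5*Q**2 (J(Q) = (-Q*5)*Q = (-5*Q)*Q = -5*Q**2)
w(G) = G + G**2 (w(G) = G**2 + G = G + G**2)
-248*J(11) + w(15) = -(-1240)*11**2 + 15*(1 + 15) = -(-1240)*121 + 15*16 = -248*(-605) + 240 = 150040 + 240 = 150280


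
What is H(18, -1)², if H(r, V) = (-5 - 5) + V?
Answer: 121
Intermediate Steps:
H(r, V) = -10 + V
H(18, -1)² = (-10 - 1)² = (-11)² = 121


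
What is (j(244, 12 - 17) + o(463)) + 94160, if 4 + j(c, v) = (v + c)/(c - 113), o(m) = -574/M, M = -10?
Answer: 61710972/655 ≈ 94215.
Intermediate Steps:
o(m) = 287/5 (o(m) = -574/(-10) = -574*(-⅒) = 287/5)
j(c, v) = -4 + (c + v)/(-113 + c) (j(c, v) = -4 + (v + c)/(c - 113) = -4 + (c + v)/(-113 + c))
(j(244, 12 - 17) + o(463)) + 94160 = ((452 + (12 - 17) - 3*244)/(-113 + 244) + 287/5) + 94160 = ((452 - 5 - 732)/131 + 287/5) + 94160 = ((1/131)*(-285) + 287/5) + 94160 = (-285/131 + 287/5) + 94160 = 36172/655 + 94160 = 61710972/655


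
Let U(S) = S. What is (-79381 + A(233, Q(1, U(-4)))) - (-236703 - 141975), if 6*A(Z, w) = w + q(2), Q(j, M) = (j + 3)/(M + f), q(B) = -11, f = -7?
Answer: 19753477/66 ≈ 2.9930e+5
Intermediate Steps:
Q(j, M) = (3 + j)/(-7 + M) (Q(j, M) = (j + 3)/(M - 7) = (3 + j)/(-7 + M))
A(Z, w) = -11/6 + w/6 (A(Z, w) = (w - 11)/6 = (-11 + w)/6 = -11/6 + w/6)
(-79381 + A(233, Q(1, U(-4)))) - (-236703 - 141975) = (-79381 + (-11/6 + ((3 + 1)/(-7 - 4))/6)) - (-236703 - 141975) = (-79381 + (-11/6 + (4/(-11))/6)) - 1*(-378678) = (-79381 + (-11/6 + (-1/11*4)/6)) + 378678 = (-79381 + (-11/6 + (⅙)*(-4/11))) + 378678 = (-79381 + (-11/6 - 2/33)) + 378678 = (-79381 - 125/66) + 378678 = -5239271/66 + 378678 = 19753477/66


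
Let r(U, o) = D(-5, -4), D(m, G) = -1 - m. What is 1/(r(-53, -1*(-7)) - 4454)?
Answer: -1/4450 ≈ -0.00022472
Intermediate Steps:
r(U, o) = 4 (r(U, o) = -1 - 1*(-5) = -1 + 5 = 4)
1/(r(-53, -1*(-7)) - 4454) = 1/(4 - 4454) = 1/(-4450) = -1/4450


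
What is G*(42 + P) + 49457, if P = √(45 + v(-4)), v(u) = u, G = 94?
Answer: 53405 + 94*√41 ≈ 54007.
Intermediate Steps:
P = √41 (P = √(45 - 4) = √41 ≈ 6.4031)
G*(42 + P) + 49457 = 94*(42 + √41) + 49457 = (3948 + 94*√41) + 49457 = 53405 + 94*√41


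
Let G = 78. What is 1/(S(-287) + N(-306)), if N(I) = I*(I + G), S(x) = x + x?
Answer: 1/69194 ≈ 1.4452e-5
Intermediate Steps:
S(x) = 2*x
N(I) = I*(78 + I) (N(I) = I*(I + 78) = I*(78 + I))
1/(S(-287) + N(-306)) = 1/(2*(-287) - 306*(78 - 306)) = 1/(-574 - 306*(-228)) = 1/(-574 + 69768) = 1/69194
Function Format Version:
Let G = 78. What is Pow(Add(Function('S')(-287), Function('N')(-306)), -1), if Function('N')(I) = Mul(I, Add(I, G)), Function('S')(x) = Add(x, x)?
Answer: Rational(1, 69194) ≈ 1.4452e-5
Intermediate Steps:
Function('S')(x) = Mul(2, x)
Function('N')(I) = Mul(I, Add(78, I)) (Function('N')(I) = Mul(I, Add(I, 78)) = Mul(I, Add(78, I)))
Pow(Add(Function('S')(-287), Function('N')(-306)), -1) = Pow(Add(Mul(2, -287), Mul(-306, Add(78, -306))), -1) = Pow(Add(-574, Mul(-306, -228)), -1) = Pow(Add(-574, 69768), -1) = Pow(69194, -1) = Rational(1, 69194)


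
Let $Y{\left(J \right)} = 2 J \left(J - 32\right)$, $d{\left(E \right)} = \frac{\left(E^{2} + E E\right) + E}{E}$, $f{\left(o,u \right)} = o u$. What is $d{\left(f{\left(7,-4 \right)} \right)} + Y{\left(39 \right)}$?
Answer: $491$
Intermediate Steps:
$d{\left(E \right)} = \frac{E + 2 E^{2}}{E}$ ($d{\left(E \right)} = \frac{\left(E^{2} + E^{2}\right) + E}{E} = \frac{2 E^{2} + E}{E} = \frac{E + 2 E^{2}}{E}$)
$Y{\left(J \right)} = 2 J \left(-32 + J\right)$
$d{\left(f{\left(7,-4 \right)} \right)} + Y{\left(39 \right)} = \left(1 + 2 \cdot 7 \left(-4\right)\right) + 2 \cdot 39 \left(-32 + 39\right) = \left(1 + 2 \left(-28\right)\right) + 2 \cdot 39 \cdot 7 = \left(1 - 56\right) + 546 = -55 + 546 = 491$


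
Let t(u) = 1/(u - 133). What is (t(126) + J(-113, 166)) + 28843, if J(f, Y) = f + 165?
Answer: 202264/7 ≈ 28895.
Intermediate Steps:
J(f, Y) = 165 + f
t(u) = 1/(-133 + u)
(t(126) + J(-113, 166)) + 28843 = (1/(-133 + 126) + (165 - 113)) + 28843 = (1/(-7) + 52) + 28843 = (-1/7 + 52) + 28843 = 363/7 + 28843 = 202264/7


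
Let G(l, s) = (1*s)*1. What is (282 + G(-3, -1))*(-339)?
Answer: -95259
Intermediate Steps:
G(l, s) = s (G(l, s) = s*1 = s)
(282 + G(-3, -1))*(-339) = (282 - 1)*(-339) = 281*(-339) = -95259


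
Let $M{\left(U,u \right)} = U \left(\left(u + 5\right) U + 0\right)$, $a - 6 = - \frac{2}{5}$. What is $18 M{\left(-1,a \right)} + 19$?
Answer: $\frac{1049}{5} \approx 209.8$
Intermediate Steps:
$a = \frac{28}{5}$ ($a = 6 - \frac{2}{5} = \frac{28}{5} \approx 5.6$)
$M{\left(U,u \right)} = U^{2} \left(5 + u\right)$ ($M{\left(U,u \right)} = U \left(\left(5 + u\right) U + 0\right) = U \left(U \left(5 + u\right) + 0\right) = U U \left(5 + u\right) = U^{2} \left(5 + u\right)$)
$18 M{\left(-1,a \right)} + 19 = 18 \left(-1\right)^{2} \left(5 + \frac{28}{5}\right) + 19 = 18 \cdot 1 \cdot \frac{53}{5} + 19 = 18 \cdot \frac{53}{5} + 19 = \frac{954}{5} + 19 = \frac{1049}{5}$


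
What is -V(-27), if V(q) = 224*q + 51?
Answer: 5997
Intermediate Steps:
V(q) = 51 + 224*q
-V(-27) = -(51 + 224*(-27)) = -(51 - 6048) = -1*(-5997) = 5997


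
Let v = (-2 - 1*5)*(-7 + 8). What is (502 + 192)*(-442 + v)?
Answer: -311606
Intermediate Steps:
v = -7 (v = (-2 - 5)*1 = -7*1 = -7)
(502 + 192)*(-442 + v) = (502 + 192)*(-442 - 7) = 694*(-449) = -311606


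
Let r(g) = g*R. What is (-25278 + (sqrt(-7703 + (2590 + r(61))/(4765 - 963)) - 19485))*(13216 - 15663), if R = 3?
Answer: 109535061 - 2447*I*sqrt(111337893466)/3802 ≈ 1.0954e+8 - 2.1476e+5*I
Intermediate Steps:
r(g) = 3*g (r(g) = g*3 = 3*g)
(-25278 + (sqrt(-7703 + (2590 + r(61))/(4765 - 963)) - 19485))*(13216 - 15663) = (-25278 + (sqrt(-7703 + (2590 + 3*61)/(4765 - 963)) - 19485))*(13216 - 15663) = (-25278 + (sqrt(-7703 + (2590 + 183)/3802) - 19485))*(-2447) = (-25278 + (sqrt(-7703 + 2773*(1/3802)) - 19485))*(-2447) = (-25278 + (sqrt(-7703 + 2773/3802) - 19485))*(-2447) = (-25278 + (sqrt(-29284033/3802) - 19485))*(-2447) = (-25278 + (I*sqrt(111337893466)/3802 - 19485))*(-2447) = (-25278 + (-19485 + I*sqrt(111337893466)/3802))*(-2447) = (-44763 + I*sqrt(111337893466)/3802)*(-2447) = 109535061 - 2447*I*sqrt(111337893466)/3802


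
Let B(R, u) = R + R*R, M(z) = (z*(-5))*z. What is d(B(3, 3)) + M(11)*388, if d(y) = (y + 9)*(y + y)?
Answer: -234236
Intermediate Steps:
M(z) = -5*z² (M(z) = (-5*z)*z = -5*z²)
B(R, u) = R + R²
d(y) = 2*y*(9 + y) (d(y) = (9 + y)*(2*y) = 2*y*(9 + y))
d(B(3, 3)) + M(11)*388 = 2*(3*(1 + 3))*(9 + 3*(1 + 3)) - 5*11²*388 = 2*(3*4)*(9 + 3*4) - 5*121*388 = 2*12*(9 + 12) - 605*388 = 2*12*21 - 234740 = 504 - 234740 = -234236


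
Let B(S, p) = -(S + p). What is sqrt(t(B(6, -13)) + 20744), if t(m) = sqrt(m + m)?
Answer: sqrt(20744 + sqrt(14)) ≈ 144.04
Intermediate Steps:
B(S, p) = -S - p
t(m) = sqrt(2)*sqrt(m) (t(m) = sqrt(2*m) = sqrt(2)*sqrt(m))
sqrt(t(B(6, -13)) + 20744) = sqrt(sqrt(2)*sqrt(-1*6 - 1*(-13)) + 20744) = sqrt(sqrt(2)*sqrt(-6 + 13) + 20744) = sqrt(sqrt(2)*sqrt(7) + 20744) = sqrt(sqrt(14) + 20744) = sqrt(20744 + sqrt(14))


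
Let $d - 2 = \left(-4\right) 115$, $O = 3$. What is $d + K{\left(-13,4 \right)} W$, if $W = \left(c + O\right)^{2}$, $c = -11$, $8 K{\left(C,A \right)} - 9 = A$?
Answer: $-354$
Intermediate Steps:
$K{\left(C,A \right)} = \frac{9}{8} + \frac{A}{8}$
$d = -458$ ($d = 2 - 460 = -458$)
$W = 64$ ($W = \left(-11 + 3\right)^{2} = \left(-8\right)^{2} = 64$)
$d + K{\left(-13,4 \right)} W = -458 + \left(\frac{9}{8} + \frac{1}{8} \cdot 4\right) 64 = -458 + \left(\frac{9}{8} + \frac{1}{2}\right) 64 = -458 + \frac{13}{8} \cdot 64 = -458 + 104 = -354$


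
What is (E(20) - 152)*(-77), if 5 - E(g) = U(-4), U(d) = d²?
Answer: 12551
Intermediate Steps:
E(g) = -11 (E(g) = 5 - 1*(-4)² = 5 - 1*16 = 5 - 16 = -11)
(E(20) - 152)*(-77) = (-11 - 152)*(-77) = -163*(-77) = 12551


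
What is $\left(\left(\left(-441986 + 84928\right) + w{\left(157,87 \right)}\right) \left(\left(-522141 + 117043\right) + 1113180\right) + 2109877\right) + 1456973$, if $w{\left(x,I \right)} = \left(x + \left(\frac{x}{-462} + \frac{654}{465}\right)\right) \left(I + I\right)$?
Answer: $- \frac{2785008105165032}{11935} \approx -2.3335 \cdot 10^{11}$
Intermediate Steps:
$w{\left(x,I \right)} = 2 I \left(\frac{218}{155} + \frac{461 x}{462}\right)$ ($w{\left(x,I \right)} = \left(x + \left(x \left(- \frac{1}{462}\right) + 654 \cdot \frac{1}{465}\right)\right) 2 I = \left(x - \left(- \frac{218}{155} + \frac{x}{462}\right)\right) 2 I = \left(\frac{218}{155} + \frac{461 x}{462}\right) 2 I = 2 I \left(\frac{218}{155} + \frac{461 x}{462}\right)$)
$\left(\left(\left(-441986 + 84928\right) + w{\left(157,87 \right)}\right) \left(\left(-522141 + 117043\right) + 1113180\right) + 2109877\right) + 1456973 = \left(\left(\left(-441986 + 84928\right) + \frac{1}{35805} \cdot 87 \left(100716 + 71455 \cdot 157\right)\right) \left(\left(-522141 + 117043\right) + 1113180\right) + 2109877\right) + 1456973 = \left(\left(-357058 + \frac{1}{35805} \cdot 87 \left(100716 + 11218435\right)\right) \left(-405098 + 1113180\right) + 2109877\right) + 1456973 = \left(\left(-357058 + \frac{1}{35805} \cdot 87 \cdot 11319151\right) 708082 + 2109877\right) + 1456973 = \left(\left(-357058 + \frac{328255379}{11935}\right) 708082 + 2109877\right) + 1456973 = \left(\left(- \frac{3933231851}{11935}\right) 708082 + 2109877\right) + 1456973 = \left(- \frac{2785050675519782}{11935} + 2109877\right) + 1456973 = - \frac{2785025494137787}{11935} + 1456973 = - \frac{2785008105165032}{11935}$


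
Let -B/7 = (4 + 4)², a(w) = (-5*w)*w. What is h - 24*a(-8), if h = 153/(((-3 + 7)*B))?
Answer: 13762407/1792 ≈ 7679.9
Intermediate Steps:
a(w) = -5*w²
B = -448 (B = -7*(4 + 4)² = -7*8² = -7*64 = -448)
h = -153/1792 (h = 153/(((-3 + 7)*(-448))) = 153/((4*(-448))) = 153/(-1792) = 153*(-1/1792) = -153/1792 ≈ -0.085379)
h - 24*a(-8) = -153/1792 - (-120)*(-8)² = -153/1792 - (-120)*64 = -153/1792 - 24*(-320) = -153/1792 + 7680 = 13762407/1792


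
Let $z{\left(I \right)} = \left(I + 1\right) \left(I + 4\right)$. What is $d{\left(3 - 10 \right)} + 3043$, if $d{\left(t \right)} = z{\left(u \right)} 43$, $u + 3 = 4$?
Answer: $3473$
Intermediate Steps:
$u = 1$ ($u = -3 + 4 = 1$)
$z{\left(I \right)} = \left(1 + I\right) \left(4 + I\right)$
$d{\left(t \right)} = 430$ ($d{\left(t \right)} = \left(4 + 1^{2} + 5 \cdot 1\right) 43 = \left(4 + 1 + 5\right) 43 = 10 \cdot 43 = 430$)
$d{\left(3 - 10 \right)} + 3043 = 430 + 3043 = 3473$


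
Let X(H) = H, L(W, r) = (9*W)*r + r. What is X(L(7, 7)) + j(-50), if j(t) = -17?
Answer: 431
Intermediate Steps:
L(W, r) = r + 9*W*r (L(W, r) = 9*W*r + r = r + 9*W*r)
X(L(7, 7)) + j(-50) = 7*(1 + 9*7) - 17 = 7*(1 + 63) - 17 = 7*64 - 17 = 448 - 17 = 431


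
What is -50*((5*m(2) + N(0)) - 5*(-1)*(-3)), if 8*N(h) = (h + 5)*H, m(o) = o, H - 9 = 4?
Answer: -625/4 ≈ -156.25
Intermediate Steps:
H = 13 (H = 9 + 4 = 13)
N(h) = 65/8 + 13*h/8 (N(h) = ((h + 5)*13)/8 = ((5 + h)*13)/8 = (65 + 13*h)/8 = 65/8 + 13*h/8)
-50*((5*m(2) + N(0)) - 5*(-1)*(-3)) = -50*((5*2 + (65/8 + (13/8)*0)) - 5*(-1)*(-3)) = -50*((10 + (65/8 + 0)) + 5*(-3)) = -50*((10 + 65/8) - 15) = -50*(145/8 - 15) = -50*25/8 = -625/4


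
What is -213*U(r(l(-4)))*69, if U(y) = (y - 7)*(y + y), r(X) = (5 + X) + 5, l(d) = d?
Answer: 176364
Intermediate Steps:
r(X) = 10 + X
U(y) = 2*y*(-7 + y) (U(y) = (-7 + y)*(2*y) = 2*y*(-7 + y))
-213*U(r(l(-4)))*69 = -426*(10 - 4)*(-7 + (10 - 4))*69 = -426*6*(-7 + 6)*69 = -426*6*(-1)*69 = -213*(-12)*69 = 2556*69 = 176364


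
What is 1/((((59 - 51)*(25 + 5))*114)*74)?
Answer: 1/2024640 ≈ 4.9391e-7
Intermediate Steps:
1/((((59 - 51)*(25 + 5))*114)*74) = 1/(((8*30)*114)*74) = 1/((240*114)*74) = 1/(27360*74) = 1/2024640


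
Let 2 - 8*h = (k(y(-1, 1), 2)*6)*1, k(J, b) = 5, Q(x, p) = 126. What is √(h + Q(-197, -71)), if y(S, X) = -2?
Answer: 7*√10/2 ≈ 11.068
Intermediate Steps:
h = -7/2 (h = ¼ - 5*6/8 = ¼ - 15/4 = -7/2 ≈ -3.5000)
√(h + Q(-197, -71)) = √(-7/2 + 126) = √(245/2) = 7*√10/2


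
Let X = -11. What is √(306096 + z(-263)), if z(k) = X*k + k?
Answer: √308726 ≈ 555.63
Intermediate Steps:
z(k) = -10*k (z(k) = -11*k + k = -10*k)
√(306096 + z(-263)) = √(306096 - 10*(-263)) = √(306096 + 2630) = √308726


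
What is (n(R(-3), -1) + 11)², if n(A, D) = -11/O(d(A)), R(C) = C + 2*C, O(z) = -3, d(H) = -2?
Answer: 1936/9 ≈ 215.11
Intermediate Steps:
R(C) = 3*C
n(A, D) = 11/3 (n(A, D) = -11/(-3) = -11*(-⅓) = 11/3)
(n(R(-3), -1) + 11)² = (11/3 + 11)² = (44/3)² = 1936/9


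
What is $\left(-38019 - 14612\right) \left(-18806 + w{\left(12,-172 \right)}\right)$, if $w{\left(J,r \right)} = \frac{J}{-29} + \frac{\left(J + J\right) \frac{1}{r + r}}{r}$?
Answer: $\frac{212296336767239}{214484} \approx 9.898 \cdot 10^{8}$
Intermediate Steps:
$w{\left(J,r \right)} = - \frac{J}{29} + \frac{J}{r^{2}}$ ($w{\left(J,r \right)} = J \left(- \frac{1}{29}\right) + \frac{2 J \frac{1}{2 r}}{r} = - \frac{J}{29} + \frac{2 J \frac{1}{2 r}}{r} = - \frac{J}{29} + \frac{J \frac{1}{r}}{r} = - \frac{J}{29} + \frac{J}{r^{2}}$)
$\left(-38019 - 14612\right) \left(-18806 + w{\left(12,-172 \right)}\right) = \left(-38019 - 14612\right) \left(-18806 + \left(\left(- \frac{1}{29}\right) 12 + \frac{12}{29584}\right)\right) = - 52631 \left(-18806 + \left(- \frac{12}{29} + 12 \cdot \frac{1}{29584}\right)\right) = - 52631 \left(-18806 + \left(- \frac{12}{29} + \frac{3}{7396}\right)\right) = - 52631 \left(-18806 - \frac{88665}{214484}\right) = \left(-52631\right) \left(- \frac{4033674769}{214484}\right) = \frac{212296336767239}{214484}$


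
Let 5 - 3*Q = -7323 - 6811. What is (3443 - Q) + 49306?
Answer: 48036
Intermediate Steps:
Q = 4713 (Q = 5/3 - (-7323 - 6811)/3 = 5/3 - ⅓*(-14134) = 5/3 + 14134/3 = 4713)
(3443 - Q) + 49306 = (3443 - 1*4713) + 49306 = (3443 - 4713) + 49306 = -1270 + 49306 = 48036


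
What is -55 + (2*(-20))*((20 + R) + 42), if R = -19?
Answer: -1775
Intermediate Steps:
-55 + (2*(-20))*((20 + R) + 42) = -55 + (2*(-20))*((20 - 19) + 42) = -55 - 40*(1 + 42) = -55 - 40*43 = -55 - 1720 = -1775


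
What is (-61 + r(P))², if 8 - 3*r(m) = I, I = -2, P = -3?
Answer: 29929/9 ≈ 3325.4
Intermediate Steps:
r(m) = 10/3 (r(m) = 8/3 - ⅓*(-2) = 8/3 + ⅔ = 10/3)
(-61 + r(P))² = (-61 + 10/3)² = (-173/3)² = 29929/9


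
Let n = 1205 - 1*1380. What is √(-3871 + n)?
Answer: 17*I*√14 ≈ 63.608*I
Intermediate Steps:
n = -175 (n = 1205 - 1380 = -175)
√(-3871 + n) = √(-3871 - 175) = √(-4046) = 17*I*√14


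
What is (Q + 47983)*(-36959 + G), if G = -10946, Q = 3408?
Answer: -2461885855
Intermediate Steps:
(Q + 47983)*(-36959 + G) = (3408 + 47983)*(-36959 - 10946) = 51391*(-47905) = -2461885855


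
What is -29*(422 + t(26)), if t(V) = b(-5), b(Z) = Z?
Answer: -12093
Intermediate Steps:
t(V) = -5
-29*(422 + t(26)) = -29*(422 - 5) = -29*417 = -12093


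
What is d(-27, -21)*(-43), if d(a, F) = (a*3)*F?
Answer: -73143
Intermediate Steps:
d(a, F) = 3*F*a (d(a, F) = (3*a)*F = 3*F*a)
d(-27, -21)*(-43) = (3*(-21)*(-27))*(-43) = 1701*(-43) = -73143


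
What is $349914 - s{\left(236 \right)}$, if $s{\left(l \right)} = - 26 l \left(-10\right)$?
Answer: $288554$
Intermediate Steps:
$s{\left(l \right)} = 260 l$
$349914 - s{\left(236 \right)} = 349914 - 260 \cdot 236 = 349914 - 61360 = 288554$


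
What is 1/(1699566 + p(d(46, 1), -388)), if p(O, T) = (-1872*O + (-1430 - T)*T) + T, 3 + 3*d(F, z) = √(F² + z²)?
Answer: 350891/738609578454 + 52*√2117/369304789227 ≈ 4.8155e-7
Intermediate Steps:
d(F, z) = -1 + √(F² + z²)/3
p(O, T) = T - 1872*O + T*(-1430 - T) (p(O, T) = (-1872*O + T*(-1430 - T)) + T = T - 1872*O + T*(-1430 - T))
1/(1699566 + p(d(46, 1), -388)) = 1/(1699566 + (-1*(-388)² - 1872*(-1 + √(46² + 1²)/3) - 1429*(-388))) = 1/(1699566 + (-1*150544 - 1872*(-1 + √(2116 + 1)/3) + 554452)) = 1/(1699566 + (-150544 - 1872*(-1 + √2117/3) + 554452)) = 1/(1699566 + (-150544 + (1872 - 624*√2117) + 554452)) = 1/(1699566 + (405780 - 624*√2117)) = 1/(2105346 - 624*√2117)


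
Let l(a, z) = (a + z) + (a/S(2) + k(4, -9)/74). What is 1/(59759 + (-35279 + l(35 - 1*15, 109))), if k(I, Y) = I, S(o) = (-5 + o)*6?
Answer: 333/8194445 ≈ 4.0637e-5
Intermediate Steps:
S(o) = -30 + 6*o
l(a, z) = 2/37 + z + 17*a/18 (l(a, z) = (a + z) + (a/(-30 + 6*2) + 4/74) = (a + z) + (a/(-30 + 12) + 4*(1/74)) = (a + z) + (a/(-18) + 2/37) = (a + z) + (a*(-1/18) + 2/37) = (a + z) + (-a/18 + 2/37) = (a + z) + (2/37 - a/18) = 2/37 + z + 17*a/18)
1/(59759 + (-35279 + l(35 - 1*15, 109))) = 1/(59759 + (-35279 + (2/37 + 109 + 17*(35 - 1*15)/18))) = 1/(59759 + (-35279 + (2/37 + 109 + 17*(35 - 15)/18))) = 1/(59759 + (-35279 + (2/37 + 109 + (17/18)*20))) = 1/(59759 + (-35279 + (2/37 + 109 + 170/9))) = 1/(59759 + (-35279 + 42605/333)) = 1/(59759 - 11705302/333) = 1/(8194445/333) = 333/8194445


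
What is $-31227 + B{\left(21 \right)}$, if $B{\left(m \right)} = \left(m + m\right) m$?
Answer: $-30345$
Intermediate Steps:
$B{\left(m \right)} = 2 m^{2}$ ($B{\left(m \right)} = 2 m m = 2 m^{2}$)
$-31227 + B{\left(21 \right)} = -31227 + 2 \cdot 21^{2} = -31227 + 2 \cdot 441 = -31227 + 882 = -30345$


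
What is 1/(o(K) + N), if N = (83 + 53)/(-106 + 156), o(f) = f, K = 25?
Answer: 25/693 ≈ 0.036075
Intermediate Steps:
N = 68/25 (N = 136/50 = 136*(1/50) = 68/25 ≈ 2.7200)
1/(o(K) + N) = 1/(25 + 68/25) = 1/(693/25) = 25/693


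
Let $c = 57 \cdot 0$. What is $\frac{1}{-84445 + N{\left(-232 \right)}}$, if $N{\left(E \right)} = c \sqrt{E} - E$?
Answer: $- \frac{1}{84213} \approx -1.1875 \cdot 10^{-5}$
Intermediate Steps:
$c = 0$
$N{\left(E \right)} = - E$ ($N{\left(E \right)} = 0 \sqrt{E} - E = 0 - E = - E$)
$\frac{1}{-84445 + N{\left(-232 \right)}} = \frac{1}{-84445 - -232} = \frac{1}{-84445 + 232} = \frac{1}{-84213} = - \frac{1}{84213}$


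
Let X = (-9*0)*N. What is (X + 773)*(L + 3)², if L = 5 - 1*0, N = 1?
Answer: 49472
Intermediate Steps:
X = 0 (X = -9*0*1 = 0*1 = 0)
L = 5 (L = 5 + 0 = 5)
(X + 773)*(L + 3)² = (0 + 773)*(5 + 3)² = 773*8² = 773*64 = 49472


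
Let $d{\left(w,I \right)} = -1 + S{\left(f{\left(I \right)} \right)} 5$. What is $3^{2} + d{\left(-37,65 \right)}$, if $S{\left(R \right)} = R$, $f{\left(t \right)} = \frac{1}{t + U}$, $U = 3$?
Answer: $\frac{549}{68} \approx 8.0735$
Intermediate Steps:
$f{\left(t \right)} = \frac{1}{3 + t}$ ($f{\left(t \right)} = \frac{1}{t + 3} = \frac{1}{3 + t}$)
$d{\left(w,I \right)} = -1 + \frac{5}{3 + I}$ ($d{\left(w,I \right)} = -1 + \frac{1}{3 + I} 5 = -1 + \frac{5}{3 + I}$)
$3^{2} + d{\left(-37,65 \right)} = 3^{2} + \frac{2 - 65}{3 + 65} = 9 + \frac{2 - 65}{68} = 9 + \frac{1}{68} \left(-63\right) = 9 - \frac{63}{68} = \frac{549}{68}$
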